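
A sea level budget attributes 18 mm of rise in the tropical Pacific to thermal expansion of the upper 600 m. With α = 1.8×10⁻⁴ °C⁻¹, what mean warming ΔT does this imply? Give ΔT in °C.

ΔT = Δh/(αH) = 0.018 / (1.8×10⁻⁴ × 600) ≈ 0.1667 °C

0.17 °C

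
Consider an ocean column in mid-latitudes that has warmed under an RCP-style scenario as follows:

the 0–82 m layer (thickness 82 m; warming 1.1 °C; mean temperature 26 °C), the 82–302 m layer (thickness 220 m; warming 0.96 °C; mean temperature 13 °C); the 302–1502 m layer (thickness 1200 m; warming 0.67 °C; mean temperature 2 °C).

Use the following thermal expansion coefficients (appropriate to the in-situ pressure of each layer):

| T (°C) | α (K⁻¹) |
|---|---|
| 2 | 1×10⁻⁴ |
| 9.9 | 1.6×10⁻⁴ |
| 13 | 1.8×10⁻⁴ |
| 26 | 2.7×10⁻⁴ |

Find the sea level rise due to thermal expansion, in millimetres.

Δh ≈ 143 mm

Layer 1 at 26 °C → α = 2.7×10⁻⁴ K⁻¹
Layer 2 at 13 °C → α = 1.8×10⁻⁴ K⁻¹
Layer 3 at 2 °C → α = 1×10⁻⁴ K⁻¹
2.7×10⁻⁴ × 82 × 1.1 = 0.024354 m
1.8×10⁻⁴ × 220 × 0.96 = 0.038016 m
302–1502 m: 0.67 × 1200 × 1×10⁻⁴ = 0.08040 m
Δh = 0.024354 + 0.038016 + 0.08040 = 0.14277 m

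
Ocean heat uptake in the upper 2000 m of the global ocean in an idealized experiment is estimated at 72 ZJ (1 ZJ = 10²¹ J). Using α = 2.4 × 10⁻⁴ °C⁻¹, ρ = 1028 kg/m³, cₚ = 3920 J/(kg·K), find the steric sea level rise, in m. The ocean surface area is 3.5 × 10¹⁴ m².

0.012 m

Per unit area: Q = 72×10²¹ / (3.5×10¹⁴) ≈ 2.057×10⁸ J/m²
Δh = αQ/(ρcₚ) = 2.4×10⁻⁴ × 2.057×10⁸ / (1028 × 3920) ≈ 0.012251 m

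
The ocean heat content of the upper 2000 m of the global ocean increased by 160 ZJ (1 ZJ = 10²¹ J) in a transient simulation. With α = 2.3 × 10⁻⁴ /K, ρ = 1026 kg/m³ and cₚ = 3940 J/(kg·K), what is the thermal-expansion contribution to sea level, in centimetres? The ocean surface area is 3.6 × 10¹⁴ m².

Δh = 2.53 cm

Per unit area: Q = 160×10²¹ / (3.6×10¹⁴) ≈ 4.444×10⁸ J/m²
Δh = αQ/(ρcₚ) = 2.3×10⁻⁴ × 4.444×10⁸ / (1026 × 3940) ≈ 0.025285 m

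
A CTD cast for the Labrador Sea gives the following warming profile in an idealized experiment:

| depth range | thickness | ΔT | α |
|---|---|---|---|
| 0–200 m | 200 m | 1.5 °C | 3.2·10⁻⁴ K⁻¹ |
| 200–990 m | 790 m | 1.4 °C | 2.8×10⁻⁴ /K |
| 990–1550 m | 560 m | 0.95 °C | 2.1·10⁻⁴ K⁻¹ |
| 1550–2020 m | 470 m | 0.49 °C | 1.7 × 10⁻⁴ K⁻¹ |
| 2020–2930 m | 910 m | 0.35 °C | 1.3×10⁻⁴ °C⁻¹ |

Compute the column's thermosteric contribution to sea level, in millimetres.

200 × 1.5 × 3.2×10⁻⁴ = 0.09600 m
Layer 2: 790 × 2.8×10⁻⁴ × 1.4 = 0.30968 m
Layer 3: 0.95 × 2.1×10⁻⁴ × 560 = 0.11172 m
Layer 4: 0.49 × 1.7×10⁻⁴ × 470 = 0.039151 m
Layer 5: 1.3×10⁻⁴ × 0.35 × 910 = 0.041405 m
Δh = 0.09600 + 0.30968 + 0.11172 + 0.039151 + 0.041405 = 0.597956 m

600 mm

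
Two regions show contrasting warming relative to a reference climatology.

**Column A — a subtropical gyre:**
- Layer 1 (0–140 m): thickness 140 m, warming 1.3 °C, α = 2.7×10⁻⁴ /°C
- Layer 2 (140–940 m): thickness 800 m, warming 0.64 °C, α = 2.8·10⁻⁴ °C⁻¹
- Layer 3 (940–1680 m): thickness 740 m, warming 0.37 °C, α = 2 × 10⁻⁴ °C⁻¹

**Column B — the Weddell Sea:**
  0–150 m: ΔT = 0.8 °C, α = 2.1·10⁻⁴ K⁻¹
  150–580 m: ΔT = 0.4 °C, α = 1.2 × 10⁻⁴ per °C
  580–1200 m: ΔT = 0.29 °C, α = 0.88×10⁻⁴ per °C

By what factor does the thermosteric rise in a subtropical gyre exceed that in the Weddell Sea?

≈ 4.01×

A 2.7×10⁻⁴ × 140 × 1.3 = 0.04914 m
A 800 × 2.8×10⁻⁴ × 0.64 = 0.14336 m
A 0.37 × 740 × 2×10⁻⁴ = 0.05476 m
A total: 0.24726 m
B 0–150 m: 0.8 × 2.1×10⁻⁴ × 150 = 0.02520 m
B 430 × 1.2×10⁻⁴ × 0.4 = 0.02064 m
B Layer 3: 620 × 0.88×10⁻⁴ × 0.29 = 0.0158224 m
B total: 0.0616624 m
Ratio: 0.24726 / 0.0616624 ≈ 4.010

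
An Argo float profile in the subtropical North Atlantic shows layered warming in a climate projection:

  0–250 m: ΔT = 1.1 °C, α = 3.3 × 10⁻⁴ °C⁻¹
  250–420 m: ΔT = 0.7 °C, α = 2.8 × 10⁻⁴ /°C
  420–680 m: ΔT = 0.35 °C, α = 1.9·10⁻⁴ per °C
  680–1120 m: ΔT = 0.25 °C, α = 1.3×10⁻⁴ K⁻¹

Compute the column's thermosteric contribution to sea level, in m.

1.1 × 250 × 3.3×10⁻⁴ = 0.09075 m
250–420 m: 170 × 2.8×10⁻⁴ × 0.7 = 0.03332 m
420–680 m: 0.35 × 1.9×10⁻⁴ × 260 = 0.01729 m
1.3×10⁻⁴ × 0.25 × 440 = 0.01430 m
Δh = 0.09075 + 0.03332 + 0.01729 + 0.01430 = 0.15566 m

about 0.156 m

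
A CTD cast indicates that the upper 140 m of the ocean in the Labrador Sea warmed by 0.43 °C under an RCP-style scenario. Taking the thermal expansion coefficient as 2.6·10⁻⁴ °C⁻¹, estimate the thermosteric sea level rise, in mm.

about 15.7 mm

Δh = αΔT·H = 2.6×10⁻⁴ × 0.43 × 140 = 0.015652 m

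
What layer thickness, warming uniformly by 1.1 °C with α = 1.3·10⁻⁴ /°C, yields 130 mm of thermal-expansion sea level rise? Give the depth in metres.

H ≈ 909 m

H = Δh/(αΔT) = 0.13 / (1.3×10⁻⁴ × 1.1) ≈ 909.1 m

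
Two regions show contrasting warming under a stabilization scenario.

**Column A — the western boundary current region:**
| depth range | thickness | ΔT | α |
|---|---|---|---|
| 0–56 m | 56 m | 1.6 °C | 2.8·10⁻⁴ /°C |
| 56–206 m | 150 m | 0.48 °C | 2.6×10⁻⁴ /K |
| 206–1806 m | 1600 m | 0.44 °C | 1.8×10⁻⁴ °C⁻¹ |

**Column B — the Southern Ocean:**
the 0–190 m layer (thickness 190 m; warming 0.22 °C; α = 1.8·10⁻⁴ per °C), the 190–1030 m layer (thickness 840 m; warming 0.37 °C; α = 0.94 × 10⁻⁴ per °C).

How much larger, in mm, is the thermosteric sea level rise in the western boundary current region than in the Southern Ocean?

Δh_A − Δh_B ≈ 134 mm

A Layer 1: 1.6 × 56 × 2.8×10⁻⁴ = 0.025088 m
A 56–206 m: 0.48 × 150 × 2.6×10⁻⁴ = 0.01872 m
A 206–1806 m: 1600 × 0.44 × 1.8×10⁻⁴ = 0.12672 m
A total: 0.170528 m
B Layer 1: 1.8×10⁻⁴ × 190 × 0.22 = 0.007524 m
B Layer 2: 840 × 0.94×10⁻⁴ × 0.37 = 0.0292152 m
B total: 0.0367392 m
Difference: 0.170528 − 0.0367392 = 0.1337888 m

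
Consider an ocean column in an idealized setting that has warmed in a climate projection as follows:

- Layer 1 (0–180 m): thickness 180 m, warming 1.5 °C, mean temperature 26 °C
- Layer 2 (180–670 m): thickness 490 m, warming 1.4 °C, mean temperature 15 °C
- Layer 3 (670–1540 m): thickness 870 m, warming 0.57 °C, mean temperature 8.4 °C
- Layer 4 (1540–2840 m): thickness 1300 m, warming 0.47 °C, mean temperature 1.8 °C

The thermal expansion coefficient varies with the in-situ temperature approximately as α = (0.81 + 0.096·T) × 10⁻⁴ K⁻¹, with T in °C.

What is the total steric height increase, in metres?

Layer 1: α = (0.81 + 0.096×26)×10⁻⁴ = 3.306×10⁻⁴ K⁻¹
Layer 2: α = (0.81 + 0.096×15)×10⁻⁴ = 2.25×10⁻⁴ K⁻¹
Layer 3: α = (0.81 + 0.096×8.4)×10⁻⁴ = 1.6164×10⁻⁴ K⁻¹
Layer 4: α = (0.81 + 0.096×1.8)×10⁻⁴ = 0.9828×10⁻⁴ K⁻¹
Layer 1: 180 × 3.306×10⁻⁴ × 1.5 = 0.089262 m
Layer 2: 1.4 × 490 × 2.25×10⁻⁴ = 0.15435 m
670–1540 m: 1.6164×10⁻⁴ × 870 × 0.57 = 0.080157276 m
1540–2840 m: 1300 × 0.47 × 0.9828×10⁻⁴ = 0.06004908 m
Δh = 0.089262 + 0.15435 + 0.080157276 + 0.06004908 = 0.383818356 m

0.38 m of thermosteric rise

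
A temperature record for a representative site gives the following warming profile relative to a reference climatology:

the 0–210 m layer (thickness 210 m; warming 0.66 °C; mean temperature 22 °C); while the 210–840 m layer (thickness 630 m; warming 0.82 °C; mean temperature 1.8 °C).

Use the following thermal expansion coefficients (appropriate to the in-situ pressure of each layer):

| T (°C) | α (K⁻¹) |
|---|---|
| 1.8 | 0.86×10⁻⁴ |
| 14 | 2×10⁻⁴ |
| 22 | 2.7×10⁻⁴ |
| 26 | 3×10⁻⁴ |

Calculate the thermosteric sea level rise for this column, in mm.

Layer 1 at 22 °C → α = 2.7×10⁻⁴ K⁻¹
Layer 2 at 1.8 °C → α = 0.86×10⁻⁴ K⁻¹
Layer 1: 0.66 × 210 × 2.7×10⁻⁴ = 0.037422 m
Layer 2: 630 × 0.86×10⁻⁴ × 0.82 = 0.0444276 m
Δh = 0.037422 + 0.0444276 = 0.0818496 m

Δh ≈ 81.8 mm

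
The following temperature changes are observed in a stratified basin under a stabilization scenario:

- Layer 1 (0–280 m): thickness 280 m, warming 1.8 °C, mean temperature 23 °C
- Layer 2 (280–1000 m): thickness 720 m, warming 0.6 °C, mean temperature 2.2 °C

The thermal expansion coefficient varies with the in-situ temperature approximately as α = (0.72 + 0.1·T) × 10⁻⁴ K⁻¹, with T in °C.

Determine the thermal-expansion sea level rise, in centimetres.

Layer 1: α = (0.72 + 0.1×23)×10⁻⁴ = 3.02×10⁻⁴ K⁻¹
Layer 2: α = (0.72 + 0.1×2.2)×10⁻⁴ = 0.94×10⁻⁴ K⁻¹
1.8 × 280 × 3.02×10⁻⁴ = 0.152208 m
280–1000 m: 0.6 × 0.94×10⁻⁴ × 720 = 0.040608 m
Δh = 0.152208 + 0.040608 = 0.192816 m

Δh = 19 cm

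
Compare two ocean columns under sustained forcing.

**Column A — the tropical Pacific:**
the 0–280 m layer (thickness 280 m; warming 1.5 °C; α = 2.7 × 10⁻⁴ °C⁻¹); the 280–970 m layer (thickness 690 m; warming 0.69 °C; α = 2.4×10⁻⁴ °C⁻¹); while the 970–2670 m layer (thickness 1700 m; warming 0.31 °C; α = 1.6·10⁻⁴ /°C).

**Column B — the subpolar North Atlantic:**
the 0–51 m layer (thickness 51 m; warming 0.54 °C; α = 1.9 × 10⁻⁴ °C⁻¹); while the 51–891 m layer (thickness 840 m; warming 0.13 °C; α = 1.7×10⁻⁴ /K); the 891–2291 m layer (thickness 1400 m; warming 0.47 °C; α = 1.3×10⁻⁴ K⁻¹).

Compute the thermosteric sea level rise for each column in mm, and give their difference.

A Layer 1: 2.7×10⁻⁴ × 1.5 × 280 = 0.11340 m
A Layer 2: 0.69 × 2.4×10⁻⁴ × 690 = 0.114264 m
A 1700 × 0.31 × 1.6×10⁻⁴ = 0.08432 m
A total: 0.311984 m
B Layer 1: 51 × 0.54 × 1.9×10⁻⁴ = 0.0052326 m
B 51–891 m: 840 × 0.13 × 1.7×10⁻⁴ = 0.018564 m
B Layer 3: 0.47 × 1400 × 1.3×10⁻⁴ = 0.08554 m
B total: 0.1093366 m
Difference: 0.311984 − 0.1093366 = 0.2026474 m

A: 310 mm; B: 110 mm; difference 200 mm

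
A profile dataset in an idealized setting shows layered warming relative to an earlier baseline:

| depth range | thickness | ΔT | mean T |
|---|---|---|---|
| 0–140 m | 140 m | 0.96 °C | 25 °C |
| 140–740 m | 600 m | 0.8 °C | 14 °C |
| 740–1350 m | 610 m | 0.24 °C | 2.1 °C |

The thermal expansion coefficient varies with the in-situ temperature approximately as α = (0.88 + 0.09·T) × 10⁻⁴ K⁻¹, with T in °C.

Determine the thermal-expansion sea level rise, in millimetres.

Layer 1: α = (0.88 + 0.09×25)×10⁻⁴ = 3.13×10⁻⁴ K⁻¹
Layer 2: α = (0.88 + 0.09×14)×10⁻⁴ = 2.14×10⁻⁴ K⁻¹
Layer 3: α = (0.88 + 0.09×2.1)×10⁻⁴ = 1.069×10⁻⁴ K⁻¹
140 × 0.96 × 3.13×10⁻⁴ = 0.0420672 m
600 × 2.14×10⁻⁴ × 0.8 = 0.10272 m
Layer 3: 610 × 0.24 × 1.069×10⁻⁴ = 0.01565016 m
Δh = 0.0420672 + 0.10272 + 0.01565016 = 0.16043736 m ≈ 160 mm

about 160 mm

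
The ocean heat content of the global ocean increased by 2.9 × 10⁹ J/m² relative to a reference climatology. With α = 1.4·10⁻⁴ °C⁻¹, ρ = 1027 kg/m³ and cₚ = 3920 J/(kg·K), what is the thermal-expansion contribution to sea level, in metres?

Δh = αQ/(ρcₚ) = 1.4×10⁻⁴ × 2.9×10⁹ / (1027 × 3920) ≈ 0.10085 m

0.101 m of thermosteric rise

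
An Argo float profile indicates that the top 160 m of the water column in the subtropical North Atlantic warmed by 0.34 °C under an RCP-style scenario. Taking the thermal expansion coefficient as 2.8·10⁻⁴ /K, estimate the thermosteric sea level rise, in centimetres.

1.52 cm

Δh = αΔT·H = 2.8×10⁻⁴ × 0.34 × 160 = 0.015232 m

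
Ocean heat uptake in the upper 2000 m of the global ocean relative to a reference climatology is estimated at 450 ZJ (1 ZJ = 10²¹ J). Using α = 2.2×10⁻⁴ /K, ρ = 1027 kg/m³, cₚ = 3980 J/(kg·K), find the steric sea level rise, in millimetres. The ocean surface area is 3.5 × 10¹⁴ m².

Per unit area: Q = 450×10²¹ / (3.5×10¹⁴) ≈ 1.286×10⁹ J/m²
Δh = αQ/(ρcₚ) = 2.2×10⁻⁴ × 1.286×10⁹ / (1027 × 3980) ≈ 0.069217 m

about 69 mm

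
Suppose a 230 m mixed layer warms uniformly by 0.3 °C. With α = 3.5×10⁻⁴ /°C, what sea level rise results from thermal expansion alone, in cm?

Δh ≈ 2.42 cm

Δh = αΔT·H = 3.5×10⁻⁴ × 0.3 × 230 = 0.02415 m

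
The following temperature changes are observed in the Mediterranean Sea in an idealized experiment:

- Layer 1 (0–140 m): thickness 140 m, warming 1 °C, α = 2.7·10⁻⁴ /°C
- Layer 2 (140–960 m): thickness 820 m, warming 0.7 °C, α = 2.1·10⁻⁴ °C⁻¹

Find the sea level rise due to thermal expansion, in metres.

Layer 1: 140 × 1 × 2.7×10⁻⁴ = 0.03780 m
2.1×10⁻⁴ × 0.7 × 820 = 0.12054 m
Δh = 0.03780 + 0.12054 = 0.15834 m

Δh = 0.158 m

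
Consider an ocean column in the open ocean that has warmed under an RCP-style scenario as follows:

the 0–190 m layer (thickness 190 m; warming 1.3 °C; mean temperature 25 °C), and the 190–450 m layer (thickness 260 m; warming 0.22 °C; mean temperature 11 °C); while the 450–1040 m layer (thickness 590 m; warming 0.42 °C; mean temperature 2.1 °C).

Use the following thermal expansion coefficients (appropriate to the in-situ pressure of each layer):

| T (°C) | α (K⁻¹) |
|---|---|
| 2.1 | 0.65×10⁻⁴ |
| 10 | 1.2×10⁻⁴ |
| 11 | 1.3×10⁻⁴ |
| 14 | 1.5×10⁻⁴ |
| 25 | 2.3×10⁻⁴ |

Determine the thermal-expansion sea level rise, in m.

0.080 m

Layer 1 at 25 °C → α = 2.3×10⁻⁴ K⁻¹
Layer 2 at 11 °C → α = 1.3×10⁻⁴ K⁻¹
Layer 3 at 2.1 °C → α = 0.65×10⁻⁴ K⁻¹
190 × 1.3 × 2.3×10⁻⁴ = 0.05681 m
Layer 2: 0.22 × 1.3×10⁻⁴ × 260 = 0.007436 m
450–1040 m: 0.65×10⁻⁴ × 590 × 0.42 = 0.016107 m
Δh = 0.05681 + 0.007436 + 0.016107 = 0.080353 m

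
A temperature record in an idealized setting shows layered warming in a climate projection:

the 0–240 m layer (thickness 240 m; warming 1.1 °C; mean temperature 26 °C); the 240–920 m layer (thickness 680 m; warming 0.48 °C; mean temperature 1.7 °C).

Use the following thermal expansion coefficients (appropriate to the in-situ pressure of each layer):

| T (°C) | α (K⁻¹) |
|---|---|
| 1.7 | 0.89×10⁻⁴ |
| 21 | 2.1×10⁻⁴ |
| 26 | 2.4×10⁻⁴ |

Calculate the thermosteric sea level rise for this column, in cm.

Layer 1 at 26 °C → α = 2.4×10⁻⁴ K⁻¹
Layer 2 at 1.7 °C → α = 0.89×10⁻⁴ K⁻¹
Layer 1: 2.4×10⁻⁴ × 240 × 1.1 = 0.06336 m
240–920 m: 0.89×10⁻⁴ × 680 × 0.48 = 0.0290496 m
Δh = 0.06336 + 0.0290496 = 0.0924096 m

about 9.24 cm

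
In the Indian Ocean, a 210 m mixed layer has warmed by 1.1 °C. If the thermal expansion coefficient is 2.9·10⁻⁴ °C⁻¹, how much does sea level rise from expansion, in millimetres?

Δh = αΔT·H = 2.9×10⁻⁴ × 1.1 × 210 = 0.06699 m

67.0 mm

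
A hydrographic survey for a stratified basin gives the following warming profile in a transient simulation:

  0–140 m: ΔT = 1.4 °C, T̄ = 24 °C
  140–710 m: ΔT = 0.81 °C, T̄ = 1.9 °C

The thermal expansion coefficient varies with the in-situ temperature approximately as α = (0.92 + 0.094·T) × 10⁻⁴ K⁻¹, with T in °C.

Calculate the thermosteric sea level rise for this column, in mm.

about 113 mm

Layer 1: α = (0.92 + 0.094×24)×10⁻⁴ = 3.176×10⁻⁴ K⁻¹
Layer 2: α = (0.92 + 0.094×1.9)×10⁻⁴ = 1.0986×10⁻⁴ K⁻¹
0–140 m: 140 × 3.176×10⁻⁴ × 1.4 = 0.0622496 m
570 × 0.81 × 1.0986×10⁻⁴ = 0.050722362 m
Δh = 0.0622496 + 0.050722362 = 0.112971962 m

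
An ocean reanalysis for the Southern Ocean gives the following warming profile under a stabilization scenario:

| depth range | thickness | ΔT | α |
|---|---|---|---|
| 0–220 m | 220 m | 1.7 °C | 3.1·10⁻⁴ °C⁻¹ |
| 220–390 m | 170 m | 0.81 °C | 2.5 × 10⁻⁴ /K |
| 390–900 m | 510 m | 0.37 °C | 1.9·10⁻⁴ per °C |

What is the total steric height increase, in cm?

Δh ≈ 18.6 cm

1.7 × 220 × 3.1×10⁻⁴ = 0.11594 m
220–390 m: 2.5×10⁻⁴ × 0.81 × 170 = 0.034425 m
390–900 m: 510 × 1.9×10⁻⁴ × 0.37 = 0.035853 m
Δh = 0.11594 + 0.034425 + 0.035853 = 0.186218 m ≈ 18.6 cm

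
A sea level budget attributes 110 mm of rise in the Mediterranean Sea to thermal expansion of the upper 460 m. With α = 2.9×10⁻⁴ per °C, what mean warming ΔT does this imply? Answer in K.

ΔT = Δh/(αH) = 0.11 / (2.9×10⁻⁴ × 460) ≈ 0.8246 K

0.825 K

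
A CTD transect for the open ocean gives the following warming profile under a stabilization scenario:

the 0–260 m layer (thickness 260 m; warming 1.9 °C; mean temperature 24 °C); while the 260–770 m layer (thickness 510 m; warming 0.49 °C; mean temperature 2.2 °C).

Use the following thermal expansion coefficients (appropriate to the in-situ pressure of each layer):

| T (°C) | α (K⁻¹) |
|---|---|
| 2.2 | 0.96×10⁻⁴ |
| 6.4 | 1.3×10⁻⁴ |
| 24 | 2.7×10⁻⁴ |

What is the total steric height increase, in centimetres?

Layer 1 at 24 °C → α = 2.7×10⁻⁴ K⁻¹
Layer 2 at 2.2 °C → α = 0.96×10⁻⁴ K⁻¹
Layer 1: 1.9 × 2.7×10⁻⁴ × 260 = 0.13338 m
Layer 2: 0.49 × 510 × 0.96×10⁻⁴ = 0.0239904 m
Δh = 0.13338 + 0.0239904 = 0.1573704 m ≈ 15.7 cm

Δh ≈ 15.7 cm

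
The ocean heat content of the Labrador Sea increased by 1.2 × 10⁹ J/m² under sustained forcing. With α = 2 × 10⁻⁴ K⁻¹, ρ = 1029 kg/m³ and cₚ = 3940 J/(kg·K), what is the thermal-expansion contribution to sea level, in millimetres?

Δh = αQ/(ρcₚ) = 2×10⁻⁴ × 1.2×10⁹ / (1029 × 3940) ≈ 0.059197 m

Δh ≈ 59.2 mm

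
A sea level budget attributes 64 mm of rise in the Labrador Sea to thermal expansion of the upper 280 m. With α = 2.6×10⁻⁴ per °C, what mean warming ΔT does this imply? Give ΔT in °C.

0.88 °C

ΔT = Δh/(αH) = 0.064 / (2.6×10⁻⁴ × 280) ≈ 0.8791 °C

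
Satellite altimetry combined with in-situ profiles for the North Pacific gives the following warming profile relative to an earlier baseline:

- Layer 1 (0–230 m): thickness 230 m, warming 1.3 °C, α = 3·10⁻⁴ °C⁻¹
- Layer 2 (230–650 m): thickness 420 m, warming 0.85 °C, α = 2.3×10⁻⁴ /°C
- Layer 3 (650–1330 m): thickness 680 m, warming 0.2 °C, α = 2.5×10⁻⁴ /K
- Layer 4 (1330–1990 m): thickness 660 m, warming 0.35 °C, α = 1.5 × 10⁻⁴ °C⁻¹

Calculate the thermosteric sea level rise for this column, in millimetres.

Layer 1: 1.3 × 230 × 3×10⁻⁴ = 0.08970 m
230–650 m: 2.3×10⁻⁴ × 420 × 0.85 = 0.08211 m
Layer 3: 2.5×10⁻⁴ × 0.2 × 680 = 0.03400 m
1330–1990 m: 0.35 × 1.5×10⁻⁴ × 660 = 0.03465 m
Δh = 0.08970 + 0.08211 + 0.03400 + 0.03465 = 0.24046 m ≈ 240 mm

240 mm of thermosteric rise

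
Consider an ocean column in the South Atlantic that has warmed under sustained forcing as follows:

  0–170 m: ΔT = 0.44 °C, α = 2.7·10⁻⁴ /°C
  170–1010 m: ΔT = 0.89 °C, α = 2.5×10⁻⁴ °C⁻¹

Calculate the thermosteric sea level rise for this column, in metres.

Δh ≈ 0.207 m

170 × 0.44 × 2.7×10⁻⁴ = 0.020196 m
Layer 2: 2.5×10⁻⁴ × 0.89 × 840 = 0.18690 m
Δh = 0.020196 + 0.18690 = 0.207096 m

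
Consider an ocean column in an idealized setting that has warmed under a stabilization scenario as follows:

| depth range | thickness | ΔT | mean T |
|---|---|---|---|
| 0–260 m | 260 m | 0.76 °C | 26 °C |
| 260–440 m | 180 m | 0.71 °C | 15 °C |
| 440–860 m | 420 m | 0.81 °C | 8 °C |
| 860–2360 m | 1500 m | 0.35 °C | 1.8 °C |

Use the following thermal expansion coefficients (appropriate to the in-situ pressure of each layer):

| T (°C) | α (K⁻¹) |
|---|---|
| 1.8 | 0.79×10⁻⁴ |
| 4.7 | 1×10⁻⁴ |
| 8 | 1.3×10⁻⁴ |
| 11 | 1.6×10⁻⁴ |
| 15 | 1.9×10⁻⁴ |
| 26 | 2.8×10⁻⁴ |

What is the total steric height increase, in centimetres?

16.5 cm of thermosteric rise

Layer 1 at 26 °C → α = 2.8×10⁻⁴ K⁻¹
Layer 2 at 15 °C → α = 1.9×10⁻⁴ K⁻¹
Layer 3 at 8 °C → α = 1.3×10⁻⁴ K⁻¹
Layer 4 at 1.8 °C → α = 0.79×10⁻⁴ K⁻¹
0–260 m: 0.76 × 260 × 2.8×10⁻⁴ = 0.055328 m
260–440 m: 0.71 × 1.9×10⁻⁴ × 180 = 0.024282 m
Layer 3: 1.3×10⁻⁴ × 420 × 0.81 = 0.044226 m
Layer 4: 0.79×10⁻⁴ × 0.35 × 1500 = 0.041475 m
Δh = 0.055328 + 0.024282 + 0.044226 + 0.041475 = 0.165311 m ≈ 16.5 cm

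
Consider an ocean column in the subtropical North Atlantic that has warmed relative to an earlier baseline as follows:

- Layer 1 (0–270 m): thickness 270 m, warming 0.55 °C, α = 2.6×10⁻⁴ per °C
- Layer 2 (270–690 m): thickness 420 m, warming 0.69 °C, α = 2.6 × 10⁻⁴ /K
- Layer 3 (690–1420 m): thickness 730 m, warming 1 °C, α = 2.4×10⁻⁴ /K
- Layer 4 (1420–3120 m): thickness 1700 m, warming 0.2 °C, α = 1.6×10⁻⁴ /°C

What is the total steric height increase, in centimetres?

34.4 cm

2.6×10⁻⁴ × 270 × 0.55 = 0.03861 m
2.6×10⁻⁴ × 0.69 × 420 = 0.075348 m
Layer 3: 2.4×10⁻⁴ × 1 × 730 = 0.17520 m
0.2 × 1700 × 1.6×10⁻⁴ = 0.05440 m
Δh = 0.03861 + 0.075348 + 0.17520 + 0.05440 = 0.343558 m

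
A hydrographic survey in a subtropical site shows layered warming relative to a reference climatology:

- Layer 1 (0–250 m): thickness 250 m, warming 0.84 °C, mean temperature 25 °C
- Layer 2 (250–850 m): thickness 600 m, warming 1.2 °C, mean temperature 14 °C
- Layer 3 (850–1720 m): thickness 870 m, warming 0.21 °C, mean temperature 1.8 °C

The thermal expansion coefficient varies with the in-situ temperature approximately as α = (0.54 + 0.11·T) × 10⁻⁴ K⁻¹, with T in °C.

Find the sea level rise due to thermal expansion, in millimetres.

Layer 1: α = (0.54 + 0.11×25)×10⁻⁴ = 3.29×10⁻⁴ K⁻¹
Layer 2: α = (0.54 + 0.11×14)×10⁻⁴ = 2.08×10⁻⁴ K⁻¹
Layer 3: α = (0.54 + 0.11×1.8)×10⁻⁴ = 0.738×10⁻⁴ K⁻¹
0–250 m: 250 × 3.29×10⁻⁴ × 0.84 = 0.06909 m
1.2 × 2.08×10⁻⁴ × 600 = 0.14976 m
850–1720 m: 870 × 0.21 × 0.738×10⁻⁴ = 0.01348326 m
Δh = 0.06909 + 0.14976 + 0.01348326 = 0.23233326 m ≈ 232 mm

Δh = 232 mm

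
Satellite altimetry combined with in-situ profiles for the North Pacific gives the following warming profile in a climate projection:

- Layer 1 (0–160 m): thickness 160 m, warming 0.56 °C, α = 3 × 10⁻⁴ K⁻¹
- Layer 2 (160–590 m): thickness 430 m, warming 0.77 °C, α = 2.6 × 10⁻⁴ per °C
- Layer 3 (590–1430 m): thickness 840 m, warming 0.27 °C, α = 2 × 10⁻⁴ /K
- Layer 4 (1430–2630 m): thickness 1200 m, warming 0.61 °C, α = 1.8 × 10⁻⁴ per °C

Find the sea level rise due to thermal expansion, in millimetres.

Δh ≈ 290 mm

0.56 × 3×10⁻⁴ × 160 = 0.02688 m
160–590 m: 2.6×10⁻⁴ × 0.77 × 430 = 0.086086 m
590–1430 m: 0.27 × 2×10⁻⁴ × 840 = 0.04536 m
1430–2630 m: 1.8×10⁻⁴ × 0.61 × 1200 = 0.13176 m
Δh = 0.02688 + 0.086086 + 0.04536 + 0.13176 = 0.290086 m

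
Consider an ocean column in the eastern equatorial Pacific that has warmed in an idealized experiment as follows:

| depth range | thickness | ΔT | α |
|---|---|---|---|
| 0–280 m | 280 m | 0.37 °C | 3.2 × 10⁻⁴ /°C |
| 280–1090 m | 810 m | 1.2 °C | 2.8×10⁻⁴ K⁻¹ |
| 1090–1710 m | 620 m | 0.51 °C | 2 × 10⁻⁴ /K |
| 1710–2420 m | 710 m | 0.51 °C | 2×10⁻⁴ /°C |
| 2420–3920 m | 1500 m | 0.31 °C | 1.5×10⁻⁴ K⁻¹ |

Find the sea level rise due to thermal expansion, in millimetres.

about 510 mm

0.37 × 3.2×10⁻⁴ × 280 = 0.033152 m
280–1090 m: 810 × 1.2 × 2.8×10⁻⁴ = 0.27216 m
Layer 3: 2×10⁻⁴ × 0.51 × 620 = 0.06324 m
1710–2420 m: 0.51 × 710 × 2×10⁻⁴ = 0.07242 m
0.31 × 1.5×10⁻⁴ × 1500 = 0.06975 m
Δh = 0.033152 + 0.27216 + 0.06324 + 0.07242 + 0.06975 = 0.510722 m ≈ 510 mm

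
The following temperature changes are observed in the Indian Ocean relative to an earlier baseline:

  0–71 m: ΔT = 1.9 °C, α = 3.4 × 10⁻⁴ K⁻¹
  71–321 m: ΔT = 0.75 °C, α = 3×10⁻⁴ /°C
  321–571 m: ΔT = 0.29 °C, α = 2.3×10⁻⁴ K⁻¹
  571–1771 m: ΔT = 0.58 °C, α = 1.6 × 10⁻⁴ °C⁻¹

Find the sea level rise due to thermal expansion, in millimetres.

71 × 3.4×10⁻⁴ × 1.9 = 0.045866 m
Layer 2: 0.75 × 250 × 3×10⁻⁴ = 0.05625 m
Layer 3: 0.29 × 2.3×10⁻⁴ × 250 = 0.016675 m
Layer 4: 1200 × 0.58 × 1.6×10⁻⁴ = 0.11136 m
Δh = 0.045866 + 0.05625 + 0.016675 + 0.11136 = 0.230151 m ≈ 230 mm

about 230 mm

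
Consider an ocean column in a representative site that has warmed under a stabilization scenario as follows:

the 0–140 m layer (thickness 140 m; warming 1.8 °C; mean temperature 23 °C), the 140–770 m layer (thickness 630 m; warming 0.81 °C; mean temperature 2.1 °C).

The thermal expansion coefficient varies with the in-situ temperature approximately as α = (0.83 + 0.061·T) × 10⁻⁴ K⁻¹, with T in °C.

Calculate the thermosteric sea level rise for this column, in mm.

110 mm of thermosteric rise

Layer 1: α = (0.83 + 0.061×23)×10⁻⁴ = 2.233×10⁻⁴ K⁻¹
Layer 2: α = (0.83 + 0.061×2.1)×10⁻⁴ = 0.9581×10⁻⁴ K⁻¹
0–140 m: 1.8 × 2.233×10⁻⁴ × 140 = 0.0562716 m
Layer 2: 630 × 0.81 × 0.9581×10⁻⁴ = 0.048891843 m
Δh = 0.0562716 + 0.048891843 = 0.105163443 m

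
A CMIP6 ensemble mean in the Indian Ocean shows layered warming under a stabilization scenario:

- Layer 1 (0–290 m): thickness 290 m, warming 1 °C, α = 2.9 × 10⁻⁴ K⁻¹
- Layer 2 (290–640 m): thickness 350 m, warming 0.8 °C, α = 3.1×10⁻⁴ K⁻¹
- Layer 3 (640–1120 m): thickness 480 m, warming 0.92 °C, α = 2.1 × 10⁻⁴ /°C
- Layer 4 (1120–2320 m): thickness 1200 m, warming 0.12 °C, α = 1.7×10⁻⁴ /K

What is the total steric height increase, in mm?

Layer 1: 2.9×10⁻⁴ × 290 × 1 = 0.08410 m
Layer 2: 3.1×10⁻⁴ × 0.8 × 350 = 0.08680 m
2.1×10⁻⁴ × 0.92 × 480 = 0.092736 m
1200 × 1.7×10⁻⁴ × 0.12 = 0.02448 m
Δh = 0.08410 + 0.08680 + 0.092736 + 0.02448 = 0.288116 m ≈ 288 mm

about 288 mm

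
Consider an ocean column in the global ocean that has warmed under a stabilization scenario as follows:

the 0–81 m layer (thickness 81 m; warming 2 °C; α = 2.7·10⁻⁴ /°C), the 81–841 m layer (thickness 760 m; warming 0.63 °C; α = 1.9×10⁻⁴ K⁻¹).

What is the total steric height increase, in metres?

0.135 m

0–81 m: 2 × 81 × 2.7×10⁻⁴ = 0.04374 m
Layer 2: 760 × 1.9×10⁻⁴ × 0.63 = 0.090972 m
Δh = 0.04374 + 0.090972 = 0.134712 m ≈ 0.135 m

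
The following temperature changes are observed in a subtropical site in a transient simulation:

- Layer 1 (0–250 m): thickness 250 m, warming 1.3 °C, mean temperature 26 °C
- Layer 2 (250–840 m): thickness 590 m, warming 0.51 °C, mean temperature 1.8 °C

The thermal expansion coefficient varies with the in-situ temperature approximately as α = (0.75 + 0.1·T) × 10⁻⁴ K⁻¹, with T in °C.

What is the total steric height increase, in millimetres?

Layer 1: α = (0.75 + 0.1×26)×10⁻⁴ = 3.35×10⁻⁴ K⁻¹
Layer 2: α = (0.75 + 0.1×1.8)×10⁻⁴ = 0.93×10⁻⁴ K⁻¹
250 × 1.3 × 3.35×10⁻⁴ = 0.108875 m
0.51 × 590 × 0.93×10⁻⁴ = 0.0279837 m
Δh = 0.108875 + 0.0279837 = 0.1368587 m

Δh = 140 mm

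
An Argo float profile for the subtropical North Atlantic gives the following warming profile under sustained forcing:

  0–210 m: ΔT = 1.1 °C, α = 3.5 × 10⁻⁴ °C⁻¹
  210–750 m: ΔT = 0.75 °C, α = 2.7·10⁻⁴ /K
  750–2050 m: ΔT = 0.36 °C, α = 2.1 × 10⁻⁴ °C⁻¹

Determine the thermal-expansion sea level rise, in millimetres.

0–210 m: 1.1 × 210 × 3.5×10⁻⁴ = 0.08085 m
Layer 2: 2.7×10⁻⁴ × 540 × 0.75 = 0.10935 m
1300 × 0.36 × 2.1×10⁻⁴ = 0.09828 m
Δh = 0.08085 + 0.10935 + 0.09828 = 0.28848 m ≈ 288 mm

288 mm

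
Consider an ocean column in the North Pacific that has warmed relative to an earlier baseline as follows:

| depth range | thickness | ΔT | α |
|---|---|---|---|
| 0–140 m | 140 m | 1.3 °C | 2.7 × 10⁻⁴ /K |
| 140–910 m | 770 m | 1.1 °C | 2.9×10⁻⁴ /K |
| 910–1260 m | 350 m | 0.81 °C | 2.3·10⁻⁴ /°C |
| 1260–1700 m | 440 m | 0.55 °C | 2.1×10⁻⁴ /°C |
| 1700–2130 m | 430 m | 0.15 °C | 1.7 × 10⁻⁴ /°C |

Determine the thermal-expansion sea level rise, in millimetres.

Δh ≈ 420 mm

Layer 1: 2.7×10⁻⁴ × 140 × 1.3 = 0.04914 m
Layer 2: 770 × 1.1 × 2.9×10⁻⁴ = 0.24563 m
0.81 × 350 × 2.3×10⁻⁴ = 0.065205 m
0.55 × 2.1×10⁻⁴ × 440 = 0.05082 m
1700–2130 m: 1.7×10⁻⁴ × 430 × 0.15 = 0.010965 m
Δh = 0.04914 + 0.24563 + 0.065205 + 0.05082 + 0.010965 = 0.42176 m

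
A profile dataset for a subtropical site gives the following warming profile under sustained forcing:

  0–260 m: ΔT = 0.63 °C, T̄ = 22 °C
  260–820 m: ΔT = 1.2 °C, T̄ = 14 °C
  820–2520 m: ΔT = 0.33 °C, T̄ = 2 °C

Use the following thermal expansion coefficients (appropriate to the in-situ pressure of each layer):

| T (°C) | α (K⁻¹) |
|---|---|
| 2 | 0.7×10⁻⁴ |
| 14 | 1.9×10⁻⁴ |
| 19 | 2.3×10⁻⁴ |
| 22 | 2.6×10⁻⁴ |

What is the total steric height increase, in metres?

about 0.21 m

Layer 1 at 22 °C → α = 2.6×10⁻⁴ K⁻¹
Layer 2 at 14 °C → α = 1.9×10⁻⁴ K⁻¹
Layer 3 at 2 °C → α = 0.7×10⁻⁴ K⁻¹
0–260 m: 2.6×10⁻⁴ × 0.63 × 260 = 0.042588 m
Layer 2: 560 × 1.9×10⁻⁴ × 1.2 = 0.12768 m
Layer 3: 0.33 × 1700 × 0.7×10⁻⁴ = 0.03927 m
Δh = 0.042588 + 0.12768 + 0.03927 = 0.209538 m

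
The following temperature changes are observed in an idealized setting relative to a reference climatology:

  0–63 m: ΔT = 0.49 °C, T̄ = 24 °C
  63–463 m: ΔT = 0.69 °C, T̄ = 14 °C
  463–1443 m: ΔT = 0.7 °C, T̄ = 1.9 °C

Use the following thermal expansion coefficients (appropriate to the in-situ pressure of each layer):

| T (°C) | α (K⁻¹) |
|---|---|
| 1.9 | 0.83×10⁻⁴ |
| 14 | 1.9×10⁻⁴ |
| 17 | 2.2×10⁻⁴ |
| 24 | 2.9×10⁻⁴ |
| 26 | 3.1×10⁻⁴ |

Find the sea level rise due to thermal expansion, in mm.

Layer 1 at 24 °C → α = 2.9×10⁻⁴ K⁻¹
Layer 2 at 14 °C → α = 1.9×10⁻⁴ K⁻¹
Layer 3 at 1.9 °C → α = 0.83×10⁻⁴ K⁻¹
0–63 m: 0.49 × 2.9×10⁻⁴ × 63 = 0.0089523 m
400 × 0.69 × 1.9×10⁻⁴ = 0.05244 m
980 × 0.7 × 0.83×10⁻⁴ = 0.056938 m
Δh = 0.0089523 + 0.05244 + 0.056938 = 0.1183303 m

120 mm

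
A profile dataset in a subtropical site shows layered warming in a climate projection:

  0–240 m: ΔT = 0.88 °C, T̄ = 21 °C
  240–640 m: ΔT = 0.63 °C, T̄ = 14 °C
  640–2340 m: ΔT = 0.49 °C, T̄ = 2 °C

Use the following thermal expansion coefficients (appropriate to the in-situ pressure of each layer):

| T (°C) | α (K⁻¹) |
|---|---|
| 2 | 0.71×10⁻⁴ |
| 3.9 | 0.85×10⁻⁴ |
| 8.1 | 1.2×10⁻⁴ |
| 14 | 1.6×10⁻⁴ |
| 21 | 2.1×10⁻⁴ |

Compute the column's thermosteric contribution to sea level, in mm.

Layer 1 at 21 °C → α = 2.1×10⁻⁴ K⁻¹
Layer 2 at 14 °C → α = 1.6×10⁻⁴ K⁻¹
Layer 3 at 2 °C → α = 0.71×10⁻⁴ K⁻¹
0.88 × 240 × 2.1×10⁻⁴ = 0.044352 m
400 × 0.63 × 1.6×10⁻⁴ = 0.04032 m
1700 × 0.49 × 0.71×10⁻⁴ = 0.059143 m
Δh = 0.044352 + 0.04032 + 0.059143 = 0.143815 m

Δh ≈ 140 mm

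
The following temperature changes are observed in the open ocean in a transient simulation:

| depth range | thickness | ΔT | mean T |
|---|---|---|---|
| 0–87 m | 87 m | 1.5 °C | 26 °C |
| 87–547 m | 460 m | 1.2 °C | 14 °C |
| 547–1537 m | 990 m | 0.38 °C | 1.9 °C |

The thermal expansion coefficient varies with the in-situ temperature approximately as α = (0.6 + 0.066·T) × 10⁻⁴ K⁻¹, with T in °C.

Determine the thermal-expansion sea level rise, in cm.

Layer 1: α = (0.6 + 0.066×26)×10⁻⁴ = 2.316×10⁻⁴ K⁻¹
Layer 2: α = (0.6 + 0.066×14)×10⁻⁴ = 1.524×10⁻⁴ K⁻¹
Layer 3: α = (0.6 + 0.066×1.9)×10⁻⁴ = 0.7254×10⁻⁴ K⁻¹
0–87 m: 1.5 × 2.316×10⁻⁴ × 87 = 0.0302238 m
Layer 2: 1.2 × 1.524×10⁻⁴ × 460 = 0.0841248 m
547–1537 m: 990 × 0.7254×10⁻⁴ × 0.38 = 0.027289548 m
Δh = 0.0302238 + 0.0841248 + 0.027289548 = 0.141638148 m ≈ 14 cm

about 14 cm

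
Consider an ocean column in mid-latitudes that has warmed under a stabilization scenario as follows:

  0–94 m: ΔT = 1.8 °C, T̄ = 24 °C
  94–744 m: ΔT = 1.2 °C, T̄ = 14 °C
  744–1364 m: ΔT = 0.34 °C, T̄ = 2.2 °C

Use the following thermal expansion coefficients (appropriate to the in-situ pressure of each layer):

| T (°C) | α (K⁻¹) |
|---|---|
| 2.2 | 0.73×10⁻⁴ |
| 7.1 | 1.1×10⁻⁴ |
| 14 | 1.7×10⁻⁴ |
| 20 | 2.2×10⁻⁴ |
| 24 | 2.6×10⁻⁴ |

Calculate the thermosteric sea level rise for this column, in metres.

Layer 1 at 24 °C → α = 2.6×10⁻⁴ K⁻¹
Layer 2 at 14 °C → α = 1.7×10⁻⁴ K⁻¹
Layer 3 at 2.2 °C → α = 0.73×10⁻⁴ K⁻¹
Layer 1: 1.8 × 94 × 2.6×10⁻⁴ = 0.043992 m
Layer 2: 1.2 × 1.7×10⁻⁴ × 650 = 0.13260 m
744–1364 m: 0.73×10⁻⁴ × 620 × 0.34 = 0.0153884 m
Δh = 0.043992 + 0.13260 + 0.0153884 = 0.1919804 m

0.192 m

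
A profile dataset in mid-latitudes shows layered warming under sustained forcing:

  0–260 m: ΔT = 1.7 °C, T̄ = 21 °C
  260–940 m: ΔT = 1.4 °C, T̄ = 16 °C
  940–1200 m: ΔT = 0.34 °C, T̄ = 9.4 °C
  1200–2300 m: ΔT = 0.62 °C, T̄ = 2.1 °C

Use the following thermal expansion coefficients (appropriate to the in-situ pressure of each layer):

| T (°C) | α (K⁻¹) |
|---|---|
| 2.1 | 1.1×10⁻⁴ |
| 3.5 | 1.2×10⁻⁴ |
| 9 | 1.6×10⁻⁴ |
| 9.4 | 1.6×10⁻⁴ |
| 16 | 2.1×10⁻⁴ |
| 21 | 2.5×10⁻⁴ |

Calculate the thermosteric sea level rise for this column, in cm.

40.0 cm

Layer 1 at 21 °C → α = 2.5×10⁻⁴ K⁻¹
Layer 2 at 16 °C → α = 2.1×10⁻⁴ K⁻¹
Layer 3 at 9.4 °C → α = 1.6×10⁻⁴ K⁻¹
Layer 4 at 2.1 °C → α = 1.1×10⁻⁴ K⁻¹
0–260 m: 2.5×10⁻⁴ × 260 × 1.7 = 0.11050 m
Layer 2: 680 × 1.4 × 2.1×10⁻⁴ = 0.19992 m
940–1200 m: 1.6×10⁻⁴ × 0.34 × 260 = 0.014144 m
Layer 4: 1100 × 0.62 × 1.1×10⁻⁴ = 0.07502 m
Δh = 0.11050 + 0.19992 + 0.014144 + 0.07502 = 0.399584 m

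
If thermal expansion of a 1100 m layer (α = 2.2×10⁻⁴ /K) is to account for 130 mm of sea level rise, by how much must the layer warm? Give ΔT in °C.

ΔT = Δh/(αH) = 0.13 / (2.2×10⁻⁴ × 1100) ≈ 0.5372 °C

ΔT ≈ 0.537 °C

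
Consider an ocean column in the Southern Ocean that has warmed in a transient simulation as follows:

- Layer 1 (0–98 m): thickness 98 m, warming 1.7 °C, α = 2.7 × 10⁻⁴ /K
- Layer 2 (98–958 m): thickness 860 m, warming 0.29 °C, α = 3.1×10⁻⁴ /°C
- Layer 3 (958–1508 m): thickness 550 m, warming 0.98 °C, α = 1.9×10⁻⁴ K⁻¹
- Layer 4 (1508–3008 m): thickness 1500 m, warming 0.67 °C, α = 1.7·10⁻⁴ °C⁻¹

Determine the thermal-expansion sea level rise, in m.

0.396 m

Layer 1: 2.7×10⁻⁴ × 1.7 × 98 = 0.044982 m
98–958 m: 0.29 × 3.1×10⁻⁴ × 860 = 0.077314 m
Layer 3: 0.98 × 1.9×10⁻⁴ × 550 = 0.10241 m
1508–3008 m: 1500 × 0.67 × 1.7×10⁻⁴ = 0.17085 m
Δh = 0.044982 + 0.077314 + 0.10241 + 0.17085 = 0.395556 m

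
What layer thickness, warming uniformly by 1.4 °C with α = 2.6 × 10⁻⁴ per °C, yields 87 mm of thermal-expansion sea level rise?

about 239 m

H = Δh/(αΔT) = 0.087 / (2.6×10⁻⁴ × 1.4) ≈ 239.0 m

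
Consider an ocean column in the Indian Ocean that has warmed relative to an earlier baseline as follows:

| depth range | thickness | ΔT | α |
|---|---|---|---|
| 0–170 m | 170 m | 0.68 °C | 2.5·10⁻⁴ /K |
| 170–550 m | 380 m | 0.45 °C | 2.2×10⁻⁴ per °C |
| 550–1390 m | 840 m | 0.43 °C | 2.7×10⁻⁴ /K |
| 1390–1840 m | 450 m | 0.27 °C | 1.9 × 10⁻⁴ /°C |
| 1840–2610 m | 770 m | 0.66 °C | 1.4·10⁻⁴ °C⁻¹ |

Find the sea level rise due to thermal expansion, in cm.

2.5×10⁻⁴ × 170 × 0.68 = 0.02890 m
170–550 m: 380 × 2.2×10⁻⁴ × 0.45 = 0.03762 m
0.43 × 2.7×10⁻⁴ × 840 = 0.097524 m
1390–1840 m: 450 × 0.27 × 1.9×10⁻⁴ = 0.023085 m
0.66 × 1.4×10⁻⁴ × 770 = 0.071148 m
Δh = 0.02890 + 0.03762 + 0.097524 + 0.023085 + 0.071148 = 0.258277 m ≈ 25.8 cm

Δh = 25.8 cm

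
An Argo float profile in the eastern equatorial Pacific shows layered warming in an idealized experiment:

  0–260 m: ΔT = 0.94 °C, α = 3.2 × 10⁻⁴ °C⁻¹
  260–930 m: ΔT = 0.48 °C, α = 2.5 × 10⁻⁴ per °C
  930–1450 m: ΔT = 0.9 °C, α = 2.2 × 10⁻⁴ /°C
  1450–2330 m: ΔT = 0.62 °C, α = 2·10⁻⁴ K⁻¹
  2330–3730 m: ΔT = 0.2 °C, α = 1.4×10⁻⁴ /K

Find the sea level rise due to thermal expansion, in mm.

Δh ≈ 410 mm

3.2×10⁻⁴ × 260 × 0.94 = 0.078208 m
260–930 m: 0.48 × 670 × 2.5×10⁻⁴ = 0.08040 m
2.2×10⁻⁴ × 0.9 × 520 = 0.10296 m
Layer 4: 0.62 × 2×10⁻⁴ × 880 = 0.10912 m
Layer 5: 1.4×10⁻⁴ × 1400 × 0.2 = 0.03920 m
Δh = 0.078208 + 0.08040 + 0.10296 + 0.10912 + 0.03920 = 0.409888 m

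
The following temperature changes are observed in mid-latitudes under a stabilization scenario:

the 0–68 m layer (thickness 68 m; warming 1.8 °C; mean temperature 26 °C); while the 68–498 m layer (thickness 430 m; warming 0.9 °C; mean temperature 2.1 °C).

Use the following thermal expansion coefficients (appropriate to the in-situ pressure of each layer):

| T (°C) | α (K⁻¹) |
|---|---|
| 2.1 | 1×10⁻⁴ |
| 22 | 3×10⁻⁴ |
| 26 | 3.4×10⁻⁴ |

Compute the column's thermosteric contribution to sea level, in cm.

Layer 1 at 26 °C → α = 3.4×10⁻⁴ K⁻¹
Layer 2 at 2.1 °C → α = 1×10⁻⁴ K⁻¹
Layer 1: 68 × 1.8 × 3.4×10⁻⁴ = 0.041616 m
68–498 m: 0.9 × 1×10⁻⁴ × 430 = 0.03870 m
Δh = 0.041616 + 0.03870 = 0.080316 m

about 8.03 cm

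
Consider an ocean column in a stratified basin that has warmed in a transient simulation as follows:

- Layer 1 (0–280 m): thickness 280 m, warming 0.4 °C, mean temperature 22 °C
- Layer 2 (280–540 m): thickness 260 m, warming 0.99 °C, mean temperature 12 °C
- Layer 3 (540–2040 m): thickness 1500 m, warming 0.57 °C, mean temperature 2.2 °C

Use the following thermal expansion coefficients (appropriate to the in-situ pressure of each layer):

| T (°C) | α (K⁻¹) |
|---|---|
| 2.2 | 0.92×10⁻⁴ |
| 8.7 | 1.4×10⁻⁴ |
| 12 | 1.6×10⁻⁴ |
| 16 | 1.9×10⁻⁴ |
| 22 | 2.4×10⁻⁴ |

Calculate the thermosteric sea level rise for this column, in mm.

Layer 1 at 22 °C → α = 2.4×10⁻⁴ K⁻¹
Layer 2 at 12 °C → α = 1.6×10⁻⁴ K⁻¹
Layer 3 at 2.2 °C → α = 0.92×10⁻⁴ K⁻¹
0–280 m: 0.4 × 2.4×10⁻⁴ × 280 = 0.02688 m
0.99 × 260 × 1.6×10⁻⁴ = 0.041184 m
Layer 3: 1500 × 0.92×10⁻⁴ × 0.57 = 0.07866 m
Δh = 0.02688 + 0.041184 + 0.07866 = 0.146724 m ≈ 147 mm

147 mm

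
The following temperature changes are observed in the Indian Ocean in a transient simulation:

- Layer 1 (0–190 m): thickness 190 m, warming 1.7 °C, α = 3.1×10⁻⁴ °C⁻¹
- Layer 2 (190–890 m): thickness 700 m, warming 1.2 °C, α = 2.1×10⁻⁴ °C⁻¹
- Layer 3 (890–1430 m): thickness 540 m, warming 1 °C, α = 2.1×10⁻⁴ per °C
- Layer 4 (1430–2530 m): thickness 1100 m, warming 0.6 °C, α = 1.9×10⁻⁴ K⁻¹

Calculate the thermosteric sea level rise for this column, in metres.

190 × 1.7 × 3.1×10⁻⁴ = 0.10013 m
Layer 2: 700 × 2.1×10⁻⁴ × 1.2 = 0.17640 m
540 × 1 × 2.1×10⁻⁴ = 0.11340 m
Layer 4: 1100 × 1.9×10⁻⁴ × 0.6 = 0.12540 m
Δh = 0.10013 + 0.17640 + 0.11340 + 0.12540 = 0.51533 m ≈ 0.52 m

0.52 m of thermosteric rise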